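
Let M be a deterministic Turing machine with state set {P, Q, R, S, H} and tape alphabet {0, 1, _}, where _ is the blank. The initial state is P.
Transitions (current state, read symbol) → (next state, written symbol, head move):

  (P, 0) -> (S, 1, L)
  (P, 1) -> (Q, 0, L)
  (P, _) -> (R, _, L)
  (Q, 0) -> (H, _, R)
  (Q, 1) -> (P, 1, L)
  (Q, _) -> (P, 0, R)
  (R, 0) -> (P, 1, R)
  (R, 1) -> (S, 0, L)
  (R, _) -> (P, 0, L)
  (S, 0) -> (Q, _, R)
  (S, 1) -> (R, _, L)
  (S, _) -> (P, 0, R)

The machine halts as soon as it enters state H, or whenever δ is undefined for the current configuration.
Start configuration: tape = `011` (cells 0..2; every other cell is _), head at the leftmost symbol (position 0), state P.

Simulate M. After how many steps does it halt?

4

P | _[0]11   read 0 → write 1, move L, go to S
S | [_]111   read _ → write 0, move R, go to P
P | 0[1]11   read 1 → write 0, move L, go to Q
Q | [0]011   read 0 → write _, move R, go to H
H | _[0]11
M halts after 4 transitions.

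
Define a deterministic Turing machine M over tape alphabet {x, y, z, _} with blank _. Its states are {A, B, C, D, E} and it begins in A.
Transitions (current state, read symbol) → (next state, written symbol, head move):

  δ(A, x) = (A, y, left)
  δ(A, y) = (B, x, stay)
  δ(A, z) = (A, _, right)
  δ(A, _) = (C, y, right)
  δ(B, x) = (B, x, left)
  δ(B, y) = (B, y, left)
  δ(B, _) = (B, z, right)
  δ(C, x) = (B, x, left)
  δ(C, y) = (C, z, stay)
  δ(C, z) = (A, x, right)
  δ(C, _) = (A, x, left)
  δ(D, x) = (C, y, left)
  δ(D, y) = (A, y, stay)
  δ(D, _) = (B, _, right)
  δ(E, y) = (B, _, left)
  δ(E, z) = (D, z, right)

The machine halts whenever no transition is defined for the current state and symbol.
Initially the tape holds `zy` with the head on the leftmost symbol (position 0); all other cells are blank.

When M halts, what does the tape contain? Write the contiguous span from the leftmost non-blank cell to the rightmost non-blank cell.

zx

A | [z]y   read z → write _, move right, go to A
A | _[y]   read y → write x, move stay, go to B
B | _[x]   read x → write x, move left, go to B
B | [_]x   read _ → write z, move right, go to B
B | z[x]   read x → write x, move left, go to B
B | [z]x
The non-blank tape span at halt is zx.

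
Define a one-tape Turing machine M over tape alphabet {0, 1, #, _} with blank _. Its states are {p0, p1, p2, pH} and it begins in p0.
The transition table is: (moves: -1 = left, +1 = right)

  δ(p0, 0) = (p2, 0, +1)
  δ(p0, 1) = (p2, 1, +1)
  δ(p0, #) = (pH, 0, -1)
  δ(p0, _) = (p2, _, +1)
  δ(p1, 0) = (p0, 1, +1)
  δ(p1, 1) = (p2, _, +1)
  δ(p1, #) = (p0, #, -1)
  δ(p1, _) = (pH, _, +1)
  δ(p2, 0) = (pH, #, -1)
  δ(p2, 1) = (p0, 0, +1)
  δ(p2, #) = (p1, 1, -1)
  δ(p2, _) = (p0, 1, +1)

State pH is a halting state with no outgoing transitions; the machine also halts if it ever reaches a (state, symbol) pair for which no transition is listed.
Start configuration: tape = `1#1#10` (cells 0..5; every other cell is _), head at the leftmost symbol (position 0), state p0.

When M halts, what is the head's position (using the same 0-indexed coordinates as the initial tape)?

p0 | [1]#1#10   read 1 → write 1, move +1, go to p2
p2 | 1[#]1#10   read # → write 1, move -1, go to p1
p1 | [1]11#10   read 1 → write _, move +1, go to p2
p2 | _[1]1#10   read 1 → write 0, move +1, go to p0
p0 | _0[1]#10   read 1 → write 1, move +1, go to p2
p2 | _01[#]10   read # → write 1, move -1, go to p1
p1 | _0[1]110   read 1 → write _, move +1, go to p2
p2 | _0_[1]10   read 1 → write 0, move +1, go to p0
p0 | _0_0[1]0   read 1 → write 1, move +1, go to p2
p2 | _0_01[0]   read 0 → write #, move -1, go to pH
pH | _0_0[1]#
At halt the head is at cell 4.

4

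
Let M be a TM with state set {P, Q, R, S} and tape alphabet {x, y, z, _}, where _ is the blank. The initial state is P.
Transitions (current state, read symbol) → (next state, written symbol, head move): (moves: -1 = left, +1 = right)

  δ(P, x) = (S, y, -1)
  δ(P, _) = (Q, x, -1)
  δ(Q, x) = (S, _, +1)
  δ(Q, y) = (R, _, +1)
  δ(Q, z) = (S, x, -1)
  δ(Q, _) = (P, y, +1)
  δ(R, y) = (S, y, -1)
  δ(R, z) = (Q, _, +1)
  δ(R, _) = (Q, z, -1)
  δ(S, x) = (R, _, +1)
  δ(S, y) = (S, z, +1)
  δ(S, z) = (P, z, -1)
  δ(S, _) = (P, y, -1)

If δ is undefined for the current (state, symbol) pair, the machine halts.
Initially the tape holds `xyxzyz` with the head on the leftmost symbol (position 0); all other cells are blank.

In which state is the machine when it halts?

R

P | ___[x]yxzyz__   read x → write y, move -1, go to S
S | __[_]yyxzyz__   read _ → write y, move -1, go to P
P | _[_]yyyxzyz__   read _ → write x, move -1, go to Q
Q | [_]xyyyxzyz__   read _ → write y, move +1, go to P
P | y[x]yyyxzyz__   read x → write y, move -1, go to S
S | [y]yyyyxzyz__   read y → write z, move +1, go to S
S | z[y]yyyxzyz__   read y → write z, move +1, go to S
S | zz[y]yyxzyz__   read y → write z, move +1, go to S
S | zzz[y]yxzyz__   read y → write z, move +1, go to S
S | zzzz[y]xzyz__   read y → write z, move +1, go to S
S | zzzzz[x]zyz__   read x → write _, move +1, go to R
R | zzzzz_[z]yz__   read z → write _, move +1, go to Q
Q | zzzzz__[y]z__   read y → write _, move +1, go to R
R | zzzzz___[z]__   read z → write _, move +1, go to Q
Q | zzzzz____[_]_   read _ → write y, move +1, go to P
P | zzzzz____y[_]   read _ → write x, move -1, go to Q
Q | zzzzz____[y]x   read y → write _, move +1, go to R
R | zzzzz_____[x]
No transition is defined for (R, x); M halts in state R.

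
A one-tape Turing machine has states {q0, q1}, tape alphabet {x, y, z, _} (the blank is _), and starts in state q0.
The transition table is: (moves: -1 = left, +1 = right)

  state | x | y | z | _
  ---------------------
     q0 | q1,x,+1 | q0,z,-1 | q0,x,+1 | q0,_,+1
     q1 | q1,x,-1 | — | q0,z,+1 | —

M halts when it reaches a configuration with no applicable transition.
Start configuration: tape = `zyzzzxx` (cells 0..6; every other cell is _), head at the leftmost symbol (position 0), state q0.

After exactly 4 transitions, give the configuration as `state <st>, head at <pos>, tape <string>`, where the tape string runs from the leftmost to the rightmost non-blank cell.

q0 | [z]yzzzxx   read z → write x, move +1, go to q0
q0 | x[y]zzzxx   read y → write z, move -1, go to q0
q0 | [x]zzzzxx   read x → write x, move +1, go to q1
q1 | x[z]zzzxx   read z → write z, move +1, go to q0
q0 | xz[z]zzxx
After 4 steps: state q0, head at 2, tape xzzzzxx.

state q0, head at 2, tape xzzzzxx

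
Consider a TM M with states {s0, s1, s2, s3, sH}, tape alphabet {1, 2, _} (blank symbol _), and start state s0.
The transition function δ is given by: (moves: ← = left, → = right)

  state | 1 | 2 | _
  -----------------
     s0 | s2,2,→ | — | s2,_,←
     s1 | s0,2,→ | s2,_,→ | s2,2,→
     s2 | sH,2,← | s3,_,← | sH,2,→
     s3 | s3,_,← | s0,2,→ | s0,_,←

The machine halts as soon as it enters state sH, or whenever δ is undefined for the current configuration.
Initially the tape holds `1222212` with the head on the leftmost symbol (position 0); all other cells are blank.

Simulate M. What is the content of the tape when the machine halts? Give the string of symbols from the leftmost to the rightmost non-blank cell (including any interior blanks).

state=s0 head=0 tape=___[1]222212   (s0,1)→(s2,2,→)
state=s2 head=1 tape=___2[2]22212   (s2,2)→(s3,_,←)
state=s3 head=0 tape=___[2]_22212   (s3,2)→(s0,2,→)
state=s0 head=1 tape=___2[_]22212   (s0,_)→(s2,_,←)
state=s2 head=0 tape=___[2]_22212   (s2,2)→(s3,_,←)
state=s3 head=-1 tape=__[_]__22212   (s3,_)→(s0,_,←)
state=s0 head=-2 tape=_[_]___22212   (s0,_)→(s2,_,←)
state=s2 head=-3 tape=[_]____22212   (s2,_)→(sH,2,→)
state=sH head=-2 tape=2[_]___22212
The non-blank tape span at halt is 2____22212.

2____22212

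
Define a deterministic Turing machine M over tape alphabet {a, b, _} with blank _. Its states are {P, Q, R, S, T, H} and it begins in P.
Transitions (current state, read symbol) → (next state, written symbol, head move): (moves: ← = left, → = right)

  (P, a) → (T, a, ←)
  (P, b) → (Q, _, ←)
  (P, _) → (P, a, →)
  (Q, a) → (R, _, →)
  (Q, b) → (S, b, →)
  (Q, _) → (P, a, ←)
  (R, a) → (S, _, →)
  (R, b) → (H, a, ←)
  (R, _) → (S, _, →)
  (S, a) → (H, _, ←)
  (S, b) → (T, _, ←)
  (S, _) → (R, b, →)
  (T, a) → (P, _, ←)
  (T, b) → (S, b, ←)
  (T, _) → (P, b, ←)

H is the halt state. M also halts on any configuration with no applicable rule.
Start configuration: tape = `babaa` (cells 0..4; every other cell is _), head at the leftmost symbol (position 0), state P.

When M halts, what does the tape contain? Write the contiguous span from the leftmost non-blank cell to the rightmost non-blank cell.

P | _____[b]abaa   read b → write _, move ←, go to Q
Q | ____[_]_abaa   read _ → write a, move ←, go to P
P | ___[_]a_abaa   read _ → write a, move →, go to P
P | ___a[a]_abaa   read a → write a, move ←, go to T
T | ___[a]a_abaa   read a → write _, move ←, go to P
P | __[_]_a_abaa   read _ → write a, move →, go to P
P | __a[_]a_abaa   read _ → write a, move →, go to P
P | __aa[a]_abaa   read a → write a, move ←, go to T
T | __a[a]a_abaa   read a → write _, move ←, go to P
P | __[a]_a_abaa   read a → write a, move ←, go to T
T | _[_]a_a_abaa   read _ → write b, move ←, go to P
P | [_]ba_a_abaa   read _ → write a, move →, go to P
P | a[b]a_a_abaa   read b → write _, move ←, go to Q
Q | [a]_a_a_abaa   read a → write _, move →, go to R
R | _[_]a_a_abaa   read _ → write _, move →, go to S
S | __[a]_a_abaa   read a → write _, move ←, go to H
H | _[_]__a_abaa
The non-blank tape span at halt is a_abaa.

a_abaa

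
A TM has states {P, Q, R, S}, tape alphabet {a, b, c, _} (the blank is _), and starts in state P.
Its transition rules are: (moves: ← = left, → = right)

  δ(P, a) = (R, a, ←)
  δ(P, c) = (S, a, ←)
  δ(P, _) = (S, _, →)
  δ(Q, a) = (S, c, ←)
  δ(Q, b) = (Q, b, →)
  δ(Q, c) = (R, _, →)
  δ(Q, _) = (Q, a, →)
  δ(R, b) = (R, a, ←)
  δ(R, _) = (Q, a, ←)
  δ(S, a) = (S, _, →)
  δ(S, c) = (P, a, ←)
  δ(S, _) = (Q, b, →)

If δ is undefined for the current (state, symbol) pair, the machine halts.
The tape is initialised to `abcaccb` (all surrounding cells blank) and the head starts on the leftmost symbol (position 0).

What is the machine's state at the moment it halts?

P | __[a]bcaccb   read a → write a, move ←, go to R
R | _[_]abcaccb   read _ → write a, move ←, go to Q
Q | [_]aabcaccb   read _ → write a, move →, go to Q
Q | a[a]abcaccb   read a → write c, move ←, go to S
S | [a]cabcaccb   read a → write _, move →, go to S
S | _[c]abcaccb   read c → write a, move ←, go to P
P | [_]aabcaccb   read _ → write _, move →, go to S
S | _[a]abcaccb   read a → write _, move →, go to S
S | __[a]bcaccb   read a → write _, move →, go to S
S | ___[b]caccb
No transition is defined for (S, b); M halts in state S.

S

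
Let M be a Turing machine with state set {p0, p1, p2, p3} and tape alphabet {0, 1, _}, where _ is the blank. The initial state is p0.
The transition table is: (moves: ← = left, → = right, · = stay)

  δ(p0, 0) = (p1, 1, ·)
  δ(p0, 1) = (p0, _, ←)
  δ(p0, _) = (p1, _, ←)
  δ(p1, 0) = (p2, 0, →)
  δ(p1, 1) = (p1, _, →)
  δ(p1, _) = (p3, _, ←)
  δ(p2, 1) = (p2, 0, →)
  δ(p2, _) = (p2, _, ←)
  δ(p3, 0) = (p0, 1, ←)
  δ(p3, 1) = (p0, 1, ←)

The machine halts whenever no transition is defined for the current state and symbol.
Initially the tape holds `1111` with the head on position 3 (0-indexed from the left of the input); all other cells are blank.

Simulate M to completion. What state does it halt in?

p3

state=p0 head=3 tape=___111[1]   (p0,1)→(p0,_,←)
state=p0 head=2 tape=___11[1]_   (p0,1)→(p0,_,←)
state=p0 head=1 tape=___1[1]__   (p0,1)→(p0,_,←)
state=p0 head=0 tape=___[1]___   (p0,1)→(p0,_,←)
state=p0 head=-1 tape=__[_]____   (p0,_)→(p1,_,←)
state=p1 head=-2 tape=_[_]_____   (p1,_)→(p3,_,←)
state=p3 head=-3 tape=[_]______
No transition is defined for (p3, _); M halts in state p3.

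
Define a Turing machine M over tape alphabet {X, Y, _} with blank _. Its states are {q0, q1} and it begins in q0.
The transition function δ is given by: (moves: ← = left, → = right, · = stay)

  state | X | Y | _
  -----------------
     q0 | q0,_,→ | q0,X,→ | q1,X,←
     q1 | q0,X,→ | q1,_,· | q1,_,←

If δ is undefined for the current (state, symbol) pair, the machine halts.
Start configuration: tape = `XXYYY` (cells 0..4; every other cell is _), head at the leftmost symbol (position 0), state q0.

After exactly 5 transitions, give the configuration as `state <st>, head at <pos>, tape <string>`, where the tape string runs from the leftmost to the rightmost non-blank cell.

state q0, head at 5, tape XXX

q0 | [X]XYYY_   read X → write _, move →, go to q0
q0 | _[X]YYY_   read X → write _, move →, go to q0
q0 | __[Y]YY_   read Y → write X, move →, go to q0
q0 | __X[Y]Y_   read Y → write X, move →, go to q0
q0 | __XX[Y]_   read Y → write X, move →, go to q0
q0 | __XXX[_]
After 5 steps: state q0, head at 5, tape XXX.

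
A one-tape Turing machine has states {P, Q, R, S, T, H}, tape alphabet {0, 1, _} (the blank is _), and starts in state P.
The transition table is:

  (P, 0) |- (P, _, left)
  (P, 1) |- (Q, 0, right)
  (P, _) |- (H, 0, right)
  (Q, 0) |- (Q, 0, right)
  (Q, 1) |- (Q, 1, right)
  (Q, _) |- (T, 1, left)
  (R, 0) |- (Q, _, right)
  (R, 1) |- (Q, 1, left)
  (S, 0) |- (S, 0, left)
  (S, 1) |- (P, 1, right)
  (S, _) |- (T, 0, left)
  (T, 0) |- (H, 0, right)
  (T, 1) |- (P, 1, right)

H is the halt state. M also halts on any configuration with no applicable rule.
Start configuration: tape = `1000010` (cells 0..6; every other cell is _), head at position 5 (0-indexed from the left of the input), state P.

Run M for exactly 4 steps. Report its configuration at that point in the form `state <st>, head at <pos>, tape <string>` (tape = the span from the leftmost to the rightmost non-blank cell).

P | 10000[1]0_   read 1 → write 0, move right, go to Q
Q | 100000[0]_   read 0 → write 0, move right, go to Q
Q | 1000000[_]   read _ → write 1, move left, go to T
T | 100000[0]1   read 0 → write 0, move right, go to H
H | 1000000[1]
After 4 steps: state H, head at 7, tape 10000001.

state H, head at 7, tape 10000001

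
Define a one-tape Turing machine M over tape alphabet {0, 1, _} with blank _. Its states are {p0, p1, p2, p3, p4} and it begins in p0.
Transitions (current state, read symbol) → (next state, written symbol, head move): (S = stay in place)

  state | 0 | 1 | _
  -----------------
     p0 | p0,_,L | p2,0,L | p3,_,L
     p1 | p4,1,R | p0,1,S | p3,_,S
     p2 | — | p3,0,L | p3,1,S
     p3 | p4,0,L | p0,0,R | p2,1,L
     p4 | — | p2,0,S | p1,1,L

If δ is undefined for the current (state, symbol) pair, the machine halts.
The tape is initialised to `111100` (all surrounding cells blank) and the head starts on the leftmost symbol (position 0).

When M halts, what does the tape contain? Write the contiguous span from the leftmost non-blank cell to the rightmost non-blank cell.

p0 | ____[1]11100   read 1 → write 0, move L, go to p2
p2 | ___[_]011100   read _ → write 1, move S, go to p3
p3 | ___[1]011100   read 1 → write 0, move R, go to p0
p0 | ___0[0]11100   read 0 → write _, move L, go to p0
p0 | ___[0]_11100   read 0 → write _, move L, go to p0
p0 | __[_]__11100   read _ → write _, move L, go to p3
p3 | _[_]___11100   read _ → write 1, move L, go to p2
p2 | [_]1___11100   read _ → write 1, move S, go to p3
p3 | [1]1___11100   read 1 → write 0, move R, go to p0
p0 | 0[1]___11100   read 1 → write 0, move L, go to p2
p2 | [0]0___11100
The non-blank tape span at halt is 00___11100.

00___11100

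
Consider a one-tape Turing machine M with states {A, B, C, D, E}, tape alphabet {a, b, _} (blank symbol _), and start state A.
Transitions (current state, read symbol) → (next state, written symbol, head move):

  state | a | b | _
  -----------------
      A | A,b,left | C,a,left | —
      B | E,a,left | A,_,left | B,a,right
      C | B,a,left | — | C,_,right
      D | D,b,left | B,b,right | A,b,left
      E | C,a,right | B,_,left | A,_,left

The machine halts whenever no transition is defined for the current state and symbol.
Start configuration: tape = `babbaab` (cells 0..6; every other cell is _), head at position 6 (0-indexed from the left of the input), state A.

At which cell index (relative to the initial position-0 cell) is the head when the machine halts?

-3

state=A head=6 tape=___babbaa[b]   (A,b)→(C,a,left)
state=C head=5 tape=___babba[a]a   (C,a)→(B,a,left)
state=B head=4 tape=___babb[a]aa   (B,a)→(E,a,left)
state=E head=3 tape=___bab[b]aaa   (E,b)→(B,_,left)
state=B head=2 tape=___ba[b]_aaa   (B,b)→(A,_,left)
state=A head=1 tape=___b[a]__aaa   (A,a)→(A,b,left)
state=A head=0 tape=___[b]b__aaa   (A,b)→(C,a,left)
state=C head=-1 tape=__[_]ab__aaa   (C,_)→(C,_,right)
state=C head=0 tape=___[a]b__aaa   (C,a)→(B,a,left)
state=B head=-1 tape=__[_]ab__aaa   (B,_)→(B,a,right)
state=B head=0 tape=__a[a]b__aaa   (B,a)→(E,a,left)
state=E head=-1 tape=__[a]ab__aaa   (E,a)→(C,a,right)
state=C head=0 tape=__a[a]b__aaa   (C,a)→(B,a,left)
state=B head=-1 tape=__[a]ab__aaa   (B,a)→(E,a,left)
state=E head=-2 tape=_[_]aab__aaa   (E,_)→(A,_,left)
state=A head=-3 tape=[_]_aab__aaa
At halt the head is at cell -3.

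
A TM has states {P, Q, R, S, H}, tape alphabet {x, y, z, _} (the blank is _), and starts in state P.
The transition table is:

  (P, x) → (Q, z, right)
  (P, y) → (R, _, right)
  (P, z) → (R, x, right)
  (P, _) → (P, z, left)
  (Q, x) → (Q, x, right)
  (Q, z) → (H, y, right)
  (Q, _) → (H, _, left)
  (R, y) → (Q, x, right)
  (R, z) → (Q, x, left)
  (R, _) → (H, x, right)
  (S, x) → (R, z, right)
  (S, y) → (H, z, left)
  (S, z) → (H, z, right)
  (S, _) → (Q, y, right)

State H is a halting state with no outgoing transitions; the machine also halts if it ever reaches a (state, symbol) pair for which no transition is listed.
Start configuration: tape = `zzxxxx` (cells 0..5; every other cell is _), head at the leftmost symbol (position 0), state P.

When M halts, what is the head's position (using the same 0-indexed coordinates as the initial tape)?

state=P head=0 tape=[z]zxxxx_   (P,z)→(R,x,right)
state=R head=1 tape=x[z]xxxx_   (R,z)→(Q,x,left)
state=Q head=0 tape=[x]xxxxx_   (Q,x)→(Q,x,right)
state=Q head=1 tape=x[x]xxxx_   (Q,x)→(Q,x,right)
state=Q head=2 tape=xx[x]xxx_   (Q,x)→(Q,x,right)
state=Q head=3 tape=xxx[x]xx_   (Q,x)→(Q,x,right)
state=Q head=4 tape=xxxx[x]x_   (Q,x)→(Q,x,right)
state=Q head=5 tape=xxxxx[x]_   (Q,x)→(Q,x,right)
state=Q head=6 tape=xxxxxx[_]   (Q,_)→(H,_,left)
state=H head=5 tape=xxxxx[x]_
At halt the head is at cell 5.

5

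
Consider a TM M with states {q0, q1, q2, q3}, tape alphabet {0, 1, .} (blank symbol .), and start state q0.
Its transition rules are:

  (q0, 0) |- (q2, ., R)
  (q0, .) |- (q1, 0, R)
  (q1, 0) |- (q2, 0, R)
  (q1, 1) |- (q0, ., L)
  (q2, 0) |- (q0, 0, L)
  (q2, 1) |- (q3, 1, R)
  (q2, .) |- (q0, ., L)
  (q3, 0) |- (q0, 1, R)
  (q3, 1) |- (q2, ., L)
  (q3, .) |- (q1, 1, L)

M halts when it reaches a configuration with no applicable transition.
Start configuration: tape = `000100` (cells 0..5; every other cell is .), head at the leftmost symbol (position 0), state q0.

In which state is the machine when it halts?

state=q0 head=0 tape=[0]00100.   (q0,0)→(q2,.,R)
state=q2 head=1 tape=.[0]0100.   (q2,0)→(q0,0,L)
state=q0 head=0 tape=[.]00100.   (q0,.)→(q1,0,R)
state=q1 head=1 tape=0[0]0100.   (q1,0)→(q2,0,R)
state=q2 head=2 tape=00[0]100.   (q2,0)→(q0,0,L)
state=q0 head=1 tape=0[0]0100.   (q0,0)→(q2,.,R)
state=q2 head=2 tape=0.[0]100.   (q2,0)→(q0,0,L)
state=q0 head=1 tape=0[.]0100.   (q0,.)→(q1,0,R)
state=q1 head=2 tape=00[0]100.   (q1,0)→(q2,0,R)
state=q2 head=3 tape=000[1]00.   (q2,1)→(q3,1,R)
state=q3 head=4 tape=0001[0]0.   (q3,0)→(q0,1,R)
state=q0 head=5 tape=00011[0].   (q0,0)→(q2,.,R)
state=q2 head=6 tape=00011.[.]   (q2,.)→(q0,.,L)
state=q0 head=5 tape=00011[.].   (q0,.)→(q1,0,R)
state=q1 head=6 tape=000110[.]
No transition is defined for (q1, .); M halts in state q1.

q1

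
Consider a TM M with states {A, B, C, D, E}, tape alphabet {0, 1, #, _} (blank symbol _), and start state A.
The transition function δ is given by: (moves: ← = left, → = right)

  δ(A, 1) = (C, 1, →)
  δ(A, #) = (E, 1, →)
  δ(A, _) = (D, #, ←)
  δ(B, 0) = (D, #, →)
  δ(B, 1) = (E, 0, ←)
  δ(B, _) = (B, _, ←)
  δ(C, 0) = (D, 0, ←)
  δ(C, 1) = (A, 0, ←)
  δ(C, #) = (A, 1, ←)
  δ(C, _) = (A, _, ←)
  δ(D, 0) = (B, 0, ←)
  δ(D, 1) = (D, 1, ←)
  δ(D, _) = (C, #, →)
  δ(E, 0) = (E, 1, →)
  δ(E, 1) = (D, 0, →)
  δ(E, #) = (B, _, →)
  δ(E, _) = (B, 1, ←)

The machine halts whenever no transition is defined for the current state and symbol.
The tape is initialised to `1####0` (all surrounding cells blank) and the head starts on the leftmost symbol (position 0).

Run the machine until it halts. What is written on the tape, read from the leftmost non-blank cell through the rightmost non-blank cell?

A | _[1]####0   read 1 → write 1, move →, go to C
C | _1[#]###0   read # → write 1, move ←, go to A
A | _[1]1###0   read 1 → write 1, move →, go to C
C | _1[1]###0   read 1 → write 0, move ←, go to A
A | _[1]0###0   read 1 → write 1, move →, go to C
C | _1[0]###0   read 0 → write 0, move ←, go to D
D | _[1]0###0   read 1 → write 1, move ←, go to D
D | [_]10###0   read _ → write #, move →, go to C
C | #[1]0###0   read 1 → write 0, move ←, go to A
A | [#]00###0   read # → write 1, move →, go to E
E | 1[0]0###0   read 0 → write 1, move →, go to E
E | 11[0]###0   read 0 → write 1, move →, go to E
E | 111[#]##0   read # → write _, move →, go to B
B | 111_[#]#0
The non-blank tape span at halt is 111_##0.

111_##0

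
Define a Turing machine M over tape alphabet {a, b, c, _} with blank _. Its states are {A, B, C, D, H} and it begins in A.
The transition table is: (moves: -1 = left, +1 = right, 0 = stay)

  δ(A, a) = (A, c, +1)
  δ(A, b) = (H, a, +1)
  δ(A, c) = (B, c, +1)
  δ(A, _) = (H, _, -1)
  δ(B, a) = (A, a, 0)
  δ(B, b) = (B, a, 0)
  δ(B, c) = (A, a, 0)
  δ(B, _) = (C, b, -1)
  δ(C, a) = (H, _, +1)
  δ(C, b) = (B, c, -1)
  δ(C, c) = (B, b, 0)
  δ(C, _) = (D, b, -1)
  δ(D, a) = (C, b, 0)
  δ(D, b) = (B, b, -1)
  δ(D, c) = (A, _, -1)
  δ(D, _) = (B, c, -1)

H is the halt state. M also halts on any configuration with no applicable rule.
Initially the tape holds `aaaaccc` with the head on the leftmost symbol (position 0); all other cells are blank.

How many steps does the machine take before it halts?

14

A | [a]aaaccc__   read a → write c, move +1, go to A
A | c[a]aaccc__   read a → write c, move +1, go to A
A | cc[a]accc__   read a → write c, move +1, go to A
A | ccc[a]ccc__   read a → write c, move +1, go to A
A | cccc[c]cc__   read c → write c, move +1, go to B
B | ccccc[c]c__   read c → write a, move 0, go to A
A | ccccc[a]c__   read a → write c, move +1, go to A
A | cccccc[c]__   read c → write c, move +1, go to B
B | ccccccc[_]_   read _ → write b, move -1, go to C
C | cccccc[c]b_   read c → write b, move 0, go to B
B | cccccc[b]b_   read b → write a, move 0, go to B
B | cccccc[a]b_   read a → write a, move 0, go to A
A | cccccc[a]b_   read a → write c, move +1, go to A
A | ccccccc[b]_   read b → write a, move +1, go to H
H | ccccccca[_]
M halts after 14 transitions.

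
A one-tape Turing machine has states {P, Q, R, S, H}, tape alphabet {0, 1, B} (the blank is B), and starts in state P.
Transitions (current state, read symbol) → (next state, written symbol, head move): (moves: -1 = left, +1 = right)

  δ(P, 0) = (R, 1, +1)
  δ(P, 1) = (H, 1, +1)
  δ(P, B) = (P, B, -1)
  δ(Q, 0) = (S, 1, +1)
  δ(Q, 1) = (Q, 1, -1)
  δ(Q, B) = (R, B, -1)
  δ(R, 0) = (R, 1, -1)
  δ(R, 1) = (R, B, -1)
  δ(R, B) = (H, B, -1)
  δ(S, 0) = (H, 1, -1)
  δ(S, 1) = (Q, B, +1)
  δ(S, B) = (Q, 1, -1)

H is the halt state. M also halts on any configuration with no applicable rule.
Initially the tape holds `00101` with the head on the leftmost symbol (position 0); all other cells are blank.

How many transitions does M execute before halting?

4

state=P head=0 tape=BB[0]0101   (P,0)→(R,1,+1)
state=R head=1 tape=BB1[0]101   (R,0)→(R,1,-1)
state=R head=0 tape=BB[1]1101   (R,1)→(R,B,-1)
state=R head=-1 tape=B[B]B1101   (R,B)→(H,B,-1)
state=H head=-2 tape=[B]BB1101
M halts after 4 transitions.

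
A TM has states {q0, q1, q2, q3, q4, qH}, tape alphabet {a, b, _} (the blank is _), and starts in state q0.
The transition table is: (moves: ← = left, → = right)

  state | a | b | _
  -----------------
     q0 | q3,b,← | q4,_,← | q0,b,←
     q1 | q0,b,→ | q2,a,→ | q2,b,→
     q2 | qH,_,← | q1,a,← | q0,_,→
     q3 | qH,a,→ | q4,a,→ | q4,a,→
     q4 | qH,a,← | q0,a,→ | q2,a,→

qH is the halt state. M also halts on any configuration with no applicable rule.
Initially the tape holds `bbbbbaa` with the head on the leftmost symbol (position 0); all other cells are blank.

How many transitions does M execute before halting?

state=q0 head=0 tape=_[b]bbbbaa   (q0,b)→(q4,_,←)
state=q4 head=-1 tape=[_]_bbbbaa   (q4,_)→(q2,a,→)
state=q2 head=0 tape=a[_]bbbbaa   (q2,_)→(q0,_,→)
state=q0 head=1 tape=a_[b]bbbaa   (q0,b)→(q4,_,←)
state=q4 head=0 tape=a[_]_bbbaa   (q4,_)→(q2,a,→)
state=q2 head=1 tape=aa[_]bbbaa   (q2,_)→(q0,_,→)
state=q0 head=2 tape=aa_[b]bbaa   (q0,b)→(q4,_,←)
state=q4 head=1 tape=aa[_]_bbaa   (q4,_)→(q2,a,→)
state=q2 head=2 tape=aaa[_]bbaa   (q2,_)→(q0,_,→)
state=q0 head=3 tape=aaa_[b]baa   (q0,b)→(q4,_,←)
state=q4 head=2 tape=aaa[_]_baa   (q4,_)→(q2,a,→)
state=q2 head=3 tape=aaaa[_]baa   (q2,_)→(q0,_,→)
state=q0 head=4 tape=aaaa_[b]aa   (q0,b)→(q4,_,←)
state=q4 head=3 tape=aaaa[_]_aa   (q4,_)→(q2,a,→)
state=q2 head=4 tape=aaaaa[_]aa   (q2,_)→(q0,_,→)
state=q0 head=5 tape=aaaaa_[a]a   (q0,a)→(q3,b,←)
state=q3 head=4 tape=aaaaa[_]ba   (q3,_)→(q4,a,→)
state=q4 head=5 tape=aaaaaa[b]a   (q4,b)→(q0,a,→)
state=q0 head=6 tape=aaaaaaa[a]   (q0,a)→(q3,b,←)
state=q3 head=5 tape=aaaaaa[a]b   (q3,a)→(qH,a,→)
state=qH head=6 tape=aaaaaaa[b]
M halts after 20 transitions.

20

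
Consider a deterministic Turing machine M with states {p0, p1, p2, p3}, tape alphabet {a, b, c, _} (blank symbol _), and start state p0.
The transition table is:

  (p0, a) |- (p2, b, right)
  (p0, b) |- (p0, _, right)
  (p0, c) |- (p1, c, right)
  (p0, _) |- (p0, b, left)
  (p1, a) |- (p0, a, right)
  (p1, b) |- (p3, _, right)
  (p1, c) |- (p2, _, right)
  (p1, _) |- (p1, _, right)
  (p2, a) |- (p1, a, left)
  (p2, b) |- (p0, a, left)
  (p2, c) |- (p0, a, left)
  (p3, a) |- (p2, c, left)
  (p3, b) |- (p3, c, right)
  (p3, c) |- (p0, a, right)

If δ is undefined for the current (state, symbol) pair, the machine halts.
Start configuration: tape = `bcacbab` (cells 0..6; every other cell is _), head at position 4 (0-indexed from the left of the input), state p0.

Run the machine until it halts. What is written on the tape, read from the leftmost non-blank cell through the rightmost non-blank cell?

p0 | bcac[b]ab_   read b → write _, move right, go to p0
p0 | bcac_[a]b_   read a → write b, move right, go to p2
p2 | bcac_b[b]_   read b → write a, move left, go to p0
p0 | bcac_[b]a_   read b → write _, move right, go to p0
p0 | bcac__[a]_   read a → write b, move right, go to p2
p2 | bcac__b[_]
The non-blank tape span at halt is bcac__b.

bcac__b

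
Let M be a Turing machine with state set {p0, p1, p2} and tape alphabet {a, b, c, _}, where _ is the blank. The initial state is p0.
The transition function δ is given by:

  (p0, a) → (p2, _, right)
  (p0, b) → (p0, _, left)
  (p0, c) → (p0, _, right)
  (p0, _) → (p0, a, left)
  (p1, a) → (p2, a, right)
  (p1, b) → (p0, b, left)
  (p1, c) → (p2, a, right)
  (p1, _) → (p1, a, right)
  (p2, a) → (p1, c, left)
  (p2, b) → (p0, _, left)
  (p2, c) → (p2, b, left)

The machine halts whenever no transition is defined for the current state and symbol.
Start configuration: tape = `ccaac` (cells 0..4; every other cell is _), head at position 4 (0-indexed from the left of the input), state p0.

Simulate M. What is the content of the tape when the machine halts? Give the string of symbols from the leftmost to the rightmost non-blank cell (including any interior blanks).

a__bbbb

state=p0 head=4 tape=_ccaa[c]_   (p0,c)→(p0,_,right)
state=p0 head=5 tape=_ccaa_[_]   (p0,_)→(p0,a,left)
state=p0 head=4 tape=_ccaa[_]a   (p0,_)→(p0,a,left)
state=p0 head=3 tape=_cca[a]aa   (p0,a)→(p2,_,right)
state=p2 head=4 tape=_cca_[a]a   (p2,a)→(p1,c,left)
state=p1 head=3 tape=_cca[_]ca   (p1,_)→(p1,a,right)
state=p1 head=4 tape=_ccaa[c]a   (p1,c)→(p2,a,right)
state=p2 head=5 tape=_ccaaa[a]   (p2,a)→(p1,c,left)
state=p1 head=4 tape=_ccaa[a]c   (p1,a)→(p2,a,right)
state=p2 head=5 tape=_ccaaa[c]   (p2,c)→(p2,b,left)
state=p2 head=4 tape=_ccaa[a]b   (p2,a)→(p1,c,left)
state=p1 head=3 tape=_cca[a]cb   (p1,a)→(p2,a,right)
state=p2 head=4 tape=_ccaa[c]b   (p2,c)→(p2,b,left)
state=p2 head=3 tape=_cca[a]bb   (p2,a)→(p1,c,left)
state=p1 head=2 tape=_cc[a]cbb   (p1,a)→(p2,a,right)
state=p2 head=3 tape=_cca[c]bb   (p2,c)→(p2,b,left)
state=p2 head=2 tape=_cc[a]bbb   (p2,a)→(p1,c,left)
state=p1 head=1 tape=_c[c]cbbb   (p1,c)→(p2,a,right)
state=p2 head=2 tape=_ca[c]bbb   (p2,c)→(p2,b,left)
state=p2 head=1 tape=_c[a]bbbb   (p2,a)→(p1,c,left)
state=p1 head=0 tape=_[c]cbbbb   (p1,c)→(p2,a,right)
state=p2 head=1 tape=_a[c]bbbb   (p2,c)→(p2,b,left)
state=p2 head=0 tape=_[a]bbbbb   (p2,a)→(p1,c,left)
state=p1 head=-1 tape=[_]cbbbbb   (p1,_)→(p1,a,right)
state=p1 head=0 tape=a[c]bbbbb   (p1,c)→(p2,a,right)
state=p2 head=1 tape=aa[b]bbbb   (p2,b)→(p0,_,left)
state=p0 head=0 tape=a[a]_bbbb   (p0,a)→(p2,_,right)
state=p2 head=1 tape=a_[_]bbbb
The non-blank tape span at halt is a__bbbb.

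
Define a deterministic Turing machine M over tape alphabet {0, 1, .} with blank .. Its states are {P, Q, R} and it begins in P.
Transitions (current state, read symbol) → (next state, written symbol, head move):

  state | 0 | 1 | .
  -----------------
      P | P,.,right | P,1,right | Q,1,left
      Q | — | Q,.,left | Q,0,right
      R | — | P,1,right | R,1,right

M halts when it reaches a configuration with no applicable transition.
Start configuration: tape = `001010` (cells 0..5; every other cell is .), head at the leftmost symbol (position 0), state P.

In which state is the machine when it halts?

Q

state=P head=0 tape=[0]01010.   (P,0)→(P,.,right)
state=P head=1 tape=.[0]1010.   (P,0)→(P,.,right)
state=P head=2 tape=..[1]010.   (P,1)→(P,1,right)
state=P head=3 tape=..1[0]10.   (P,0)→(P,.,right)
state=P head=4 tape=..1.[1]0.   (P,1)→(P,1,right)
state=P head=5 tape=..1.1[0].   (P,0)→(P,.,right)
state=P head=6 tape=..1.1.[.]   (P,.)→(Q,1,left)
state=Q head=5 tape=..1.1[.]1   (Q,.)→(Q,0,right)
state=Q head=6 tape=..1.10[1]   (Q,1)→(Q,.,left)
state=Q head=5 tape=..1.1[0].
No transition is defined for (Q, 0); M halts in state Q.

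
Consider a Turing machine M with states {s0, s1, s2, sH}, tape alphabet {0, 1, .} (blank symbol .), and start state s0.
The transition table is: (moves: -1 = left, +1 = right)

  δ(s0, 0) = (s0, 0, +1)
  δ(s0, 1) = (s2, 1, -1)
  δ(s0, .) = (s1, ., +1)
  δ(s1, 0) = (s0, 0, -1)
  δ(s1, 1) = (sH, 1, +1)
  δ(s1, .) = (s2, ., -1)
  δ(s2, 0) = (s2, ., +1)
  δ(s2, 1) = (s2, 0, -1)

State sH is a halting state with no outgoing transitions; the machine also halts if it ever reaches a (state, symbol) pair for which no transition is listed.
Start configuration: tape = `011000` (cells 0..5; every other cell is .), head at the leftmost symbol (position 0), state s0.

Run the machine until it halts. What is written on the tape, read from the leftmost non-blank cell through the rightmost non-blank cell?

01000

state=s0 head=0 tape=[0]11000   (s0,0)→(s0,0,+1)
state=s0 head=1 tape=0[1]1000   (s0,1)→(s2,1,-1)
state=s2 head=0 tape=[0]11000   (s2,0)→(s2,.,+1)
state=s2 head=1 tape=.[1]1000   (s2,1)→(s2,0,-1)
state=s2 head=0 tape=[.]01000
The non-blank tape span at halt is 01000.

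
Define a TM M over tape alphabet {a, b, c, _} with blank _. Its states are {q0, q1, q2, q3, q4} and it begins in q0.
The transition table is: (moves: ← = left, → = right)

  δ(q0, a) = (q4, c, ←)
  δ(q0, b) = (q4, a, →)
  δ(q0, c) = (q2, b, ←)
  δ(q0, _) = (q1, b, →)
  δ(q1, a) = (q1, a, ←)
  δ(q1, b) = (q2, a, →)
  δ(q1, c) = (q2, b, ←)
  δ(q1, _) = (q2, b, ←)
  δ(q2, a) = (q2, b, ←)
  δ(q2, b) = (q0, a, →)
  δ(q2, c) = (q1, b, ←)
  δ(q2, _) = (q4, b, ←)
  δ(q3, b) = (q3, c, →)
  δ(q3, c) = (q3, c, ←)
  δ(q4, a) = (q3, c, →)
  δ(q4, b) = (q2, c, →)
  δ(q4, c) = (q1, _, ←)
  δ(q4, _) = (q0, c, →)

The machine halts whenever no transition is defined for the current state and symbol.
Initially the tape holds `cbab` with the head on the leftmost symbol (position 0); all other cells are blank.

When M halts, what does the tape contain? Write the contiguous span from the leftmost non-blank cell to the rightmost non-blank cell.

cacccb

state=q0 head=0 tape=__[c]bab   (q0,c)→(q2,b,←)
state=q2 head=-1 tape=_[_]bbab   (q2,_)→(q4,b,←)
state=q4 head=-2 tape=[_]bbbab   (q4,_)→(q0,c,→)
state=q0 head=-1 tape=c[b]bbab   (q0,b)→(q4,a,→)
state=q4 head=0 tape=ca[b]bab   (q4,b)→(q2,c,→)
state=q2 head=1 tape=cac[b]ab   (q2,b)→(q0,a,→)
state=q0 head=2 tape=caca[a]b   (q0,a)→(q4,c,←)
state=q4 head=1 tape=cac[a]cb   (q4,a)→(q3,c,→)
state=q3 head=2 tape=cacc[c]b   (q3,c)→(q3,c,←)
state=q3 head=1 tape=cac[c]cb   (q3,c)→(q3,c,←)
state=q3 head=0 tape=ca[c]ccb   (q3,c)→(q3,c,←)
state=q3 head=-1 tape=c[a]cccb
The non-blank tape span at halt is cacccb.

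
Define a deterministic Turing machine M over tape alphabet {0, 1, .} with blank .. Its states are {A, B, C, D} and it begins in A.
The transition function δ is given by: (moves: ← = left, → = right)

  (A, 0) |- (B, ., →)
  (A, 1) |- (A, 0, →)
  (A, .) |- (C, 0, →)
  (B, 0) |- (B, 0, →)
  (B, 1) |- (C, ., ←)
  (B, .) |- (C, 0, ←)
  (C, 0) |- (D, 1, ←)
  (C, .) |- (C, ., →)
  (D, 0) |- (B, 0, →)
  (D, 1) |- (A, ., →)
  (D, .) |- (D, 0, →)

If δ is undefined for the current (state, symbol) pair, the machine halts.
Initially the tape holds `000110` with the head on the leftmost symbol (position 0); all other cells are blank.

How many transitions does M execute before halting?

state=A head=0 tape=[0]00110   (A,0)→(B,.,→)
state=B head=1 tape=.[0]0110   (B,0)→(B,0,→)
state=B head=2 tape=.0[0]110   (B,0)→(B,0,→)
state=B head=3 tape=.00[1]10   (B,1)→(C,.,←)
state=C head=2 tape=.0[0].10   (C,0)→(D,1,←)
state=D head=1 tape=.[0]1.10   (D,0)→(B,0,→)
state=B head=2 tape=.0[1].10   (B,1)→(C,.,←)
state=C head=1 tape=.[0]..10   (C,0)→(D,1,←)
state=D head=0 tape=[.]1..10   (D,.)→(D,0,→)
state=D head=1 tape=0[1]..10   (D,1)→(A,.,→)
state=A head=2 tape=0.[.].10   (A,.)→(C,0,→)
state=C head=3 tape=0.0[.]10   (C,.)→(C,.,→)
state=C head=4 tape=0.0.[1]0
M halts after 12 transitions.

12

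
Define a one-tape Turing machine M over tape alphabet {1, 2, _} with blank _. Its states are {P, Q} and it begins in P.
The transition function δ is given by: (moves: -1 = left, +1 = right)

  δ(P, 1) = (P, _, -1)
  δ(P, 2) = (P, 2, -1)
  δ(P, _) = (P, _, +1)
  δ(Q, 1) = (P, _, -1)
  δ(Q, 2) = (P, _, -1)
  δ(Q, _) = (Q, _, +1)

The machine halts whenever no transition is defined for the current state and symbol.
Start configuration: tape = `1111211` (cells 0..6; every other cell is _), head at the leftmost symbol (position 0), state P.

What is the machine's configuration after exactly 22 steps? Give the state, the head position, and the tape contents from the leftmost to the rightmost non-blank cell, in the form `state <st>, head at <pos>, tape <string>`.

state P, head at 4, tape 211

state=P head=0 tape=_[1]111211   (P,1)→(P,_,-1)
state=P head=-1 tape=[_]_111211   (P,_)→(P,_,+1)
state=P head=0 tape=_[_]111211   (P,_)→(P,_,+1)
state=P head=1 tape=__[1]11211   (P,1)→(P,_,-1)
state=P head=0 tape=_[_]_11211   (P,_)→(P,_,+1)
state=P head=1 tape=__[_]11211   (P,_)→(P,_,+1)
state=P head=2 tape=___[1]1211   (P,1)→(P,_,-1)
state=P head=1 tape=__[_]_1211   (P,_)→(P,_,+1)
state=P head=2 tape=___[_]1211   (P,_)→(P,_,+1)
state=P head=3 tape=____[1]211   (P,1)→(P,_,-1)
state=P head=2 tape=___[_]_211   (P,_)→(P,_,+1)
state=P head=3 tape=____[_]211   (P,_)→(P,_,+1)
state=P head=4 tape=_____[2]11   (P,2)→(P,2,-1)
state=P head=3 tape=____[_]211   (P,_)→(P,_,+1)
state=P head=4 tape=_____[2]11   (P,2)→(P,2,-1)
state=P head=3 tape=____[_]211   (P,_)→(P,_,+1)
state=P head=4 tape=_____[2]11   (P,2)→(P,2,-1)
state=P head=3 tape=____[_]211   (P,_)→(P,_,+1)
state=P head=4 tape=_____[2]11   (P,2)→(P,2,-1)
state=P head=3 tape=____[_]211   (P,_)→(P,_,+1)
state=P head=4 tape=_____[2]11   (P,2)→(P,2,-1)
state=P head=3 tape=____[_]211   (P,_)→(P,_,+1)
state=P head=4 tape=_____[2]11
After 22 steps: state P, head at 4, tape 211.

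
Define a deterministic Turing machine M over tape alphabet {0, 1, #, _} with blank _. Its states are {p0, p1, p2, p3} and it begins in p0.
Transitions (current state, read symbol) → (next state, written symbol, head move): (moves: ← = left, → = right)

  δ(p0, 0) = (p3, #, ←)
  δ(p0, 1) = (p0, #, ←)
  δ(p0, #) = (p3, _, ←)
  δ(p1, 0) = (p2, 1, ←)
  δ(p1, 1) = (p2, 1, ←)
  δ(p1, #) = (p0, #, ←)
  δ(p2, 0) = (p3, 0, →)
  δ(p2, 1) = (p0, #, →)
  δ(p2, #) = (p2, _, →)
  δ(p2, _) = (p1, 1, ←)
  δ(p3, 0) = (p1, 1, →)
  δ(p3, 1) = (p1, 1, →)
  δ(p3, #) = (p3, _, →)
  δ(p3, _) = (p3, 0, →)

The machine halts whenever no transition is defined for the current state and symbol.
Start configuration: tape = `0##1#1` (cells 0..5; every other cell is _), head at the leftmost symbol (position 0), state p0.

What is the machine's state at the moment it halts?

p0 | _[0]##1#1   read 0 → write #, move ←, go to p3
p3 | [_]###1#1   read _ → write 0, move →, go to p3
p3 | 0[#]##1#1   read # → write _, move →, go to p3
p3 | 0_[#]#1#1   read # → write _, move →, go to p3
p3 | 0__[#]1#1   read # → write _, move →, go to p3
p3 | 0___[1]#1   read 1 → write 1, move →, go to p1
p1 | 0___1[#]1   read # → write #, move ←, go to p0
p0 | 0___[1]#1   read 1 → write #, move ←, go to p0
p0 | 0__[_]##1
No transition is defined for (p0, _); M halts in state p0.

p0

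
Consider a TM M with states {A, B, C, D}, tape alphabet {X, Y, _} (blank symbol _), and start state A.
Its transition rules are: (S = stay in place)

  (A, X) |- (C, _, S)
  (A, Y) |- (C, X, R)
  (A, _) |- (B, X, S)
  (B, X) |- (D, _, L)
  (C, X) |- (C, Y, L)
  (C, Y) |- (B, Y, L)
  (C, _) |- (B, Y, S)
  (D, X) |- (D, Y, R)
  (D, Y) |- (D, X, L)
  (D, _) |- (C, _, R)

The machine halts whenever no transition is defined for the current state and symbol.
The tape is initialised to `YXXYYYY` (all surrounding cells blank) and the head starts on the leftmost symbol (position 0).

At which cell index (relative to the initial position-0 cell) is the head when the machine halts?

-1

A | _[Y]XXYYYY   read Y → write X, move R, go to C
C | _X[X]XYYYY   read X → write Y, move L, go to C
C | _[X]YXYYYY   read X → write Y, move L, go to C
C | [_]YYXYYYY   read _ → write Y, move S, go to B
B | [Y]YYXYYYY
At halt the head is at cell -1.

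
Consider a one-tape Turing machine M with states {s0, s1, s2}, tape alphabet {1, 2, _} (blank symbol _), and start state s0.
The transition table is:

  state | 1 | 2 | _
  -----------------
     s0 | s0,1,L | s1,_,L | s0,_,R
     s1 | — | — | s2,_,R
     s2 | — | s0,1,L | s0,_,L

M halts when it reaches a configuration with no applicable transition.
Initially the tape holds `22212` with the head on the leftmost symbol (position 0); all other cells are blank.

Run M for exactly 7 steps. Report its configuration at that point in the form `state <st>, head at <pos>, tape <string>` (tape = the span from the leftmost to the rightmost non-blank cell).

state s2, head at 1, tape 212

state=s0 head=0 tape=_[2]2212   (s0,2)→(s1,_,L)
state=s1 head=-1 tape=[_]_2212   (s1,_)→(s2,_,R)
state=s2 head=0 tape=_[_]2212   (s2,_)→(s0,_,L)
state=s0 head=-1 tape=[_]_2212   (s0,_)→(s0,_,R)
state=s0 head=0 tape=_[_]2212   (s0,_)→(s0,_,R)
state=s0 head=1 tape=__[2]212   (s0,2)→(s1,_,L)
state=s1 head=0 tape=_[_]_212   (s1,_)→(s2,_,R)
state=s2 head=1 tape=__[_]212
After 7 steps: state s2, head at 1, tape 212.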